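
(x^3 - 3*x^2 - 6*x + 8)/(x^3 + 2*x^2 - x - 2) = (x - 4)/(x + 1)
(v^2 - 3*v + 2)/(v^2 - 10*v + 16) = (v - 1)/(v - 8)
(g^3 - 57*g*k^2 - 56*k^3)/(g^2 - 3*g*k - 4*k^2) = (g^2 - g*k - 56*k^2)/(g - 4*k)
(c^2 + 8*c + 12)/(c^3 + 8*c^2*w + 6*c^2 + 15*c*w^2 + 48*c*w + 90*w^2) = (c + 2)/(c^2 + 8*c*w + 15*w^2)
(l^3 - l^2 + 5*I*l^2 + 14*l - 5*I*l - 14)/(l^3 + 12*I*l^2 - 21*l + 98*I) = (l - 1)/(l + 7*I)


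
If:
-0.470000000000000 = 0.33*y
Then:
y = -1.42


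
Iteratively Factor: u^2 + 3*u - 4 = (u - 1)*(u + 4)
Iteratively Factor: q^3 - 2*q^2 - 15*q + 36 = (q - 3)*(q^2 + q - 12) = (q - 3)*(q + 4)*(q - 3)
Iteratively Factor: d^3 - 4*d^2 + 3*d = (d - 3)*(d^2 - d) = d*(d - 3)*(d - 1)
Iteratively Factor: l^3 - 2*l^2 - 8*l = (l + 2)*(l^2 - 4*l) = l*(l + 2)*(l - 4)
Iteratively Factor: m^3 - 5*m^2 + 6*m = (m - 2)*(m^2 - 3*m) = (m - 3)*(m - 2)*(m)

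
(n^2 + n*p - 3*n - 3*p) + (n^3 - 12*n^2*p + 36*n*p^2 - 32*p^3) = n^3 - 12*n^2*p + n^2 + 36*n*p^2 + n*p - 3*n - 32*p^3 - 3*p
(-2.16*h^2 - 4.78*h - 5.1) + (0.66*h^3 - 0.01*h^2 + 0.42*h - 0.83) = 0.66*h^3 - 2.17*h^2 - 4.36*h - 5.93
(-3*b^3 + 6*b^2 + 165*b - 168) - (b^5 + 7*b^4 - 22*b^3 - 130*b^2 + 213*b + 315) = -b^5 - 7*b^4 + 19*b^3 + 136*b^2 - 48*b - 483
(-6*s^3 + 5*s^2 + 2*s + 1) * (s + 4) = -6*s^4 - 19*s^3 + 22*s^2 + 9*s + 4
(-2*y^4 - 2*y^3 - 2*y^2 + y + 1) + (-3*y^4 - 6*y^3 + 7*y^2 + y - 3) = -5*y^4 - 8*y^3 + 5*y^2 + 2*y - 2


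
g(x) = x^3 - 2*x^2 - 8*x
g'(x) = 3*x^2 - 4*x - 8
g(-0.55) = 3.63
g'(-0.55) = -4.89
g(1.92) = -15.65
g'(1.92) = -4.62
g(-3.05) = -22.58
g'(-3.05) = 32.11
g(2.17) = -16.56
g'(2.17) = -2.55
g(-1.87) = 1.43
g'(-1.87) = 9.97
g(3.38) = -11.27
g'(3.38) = 12.75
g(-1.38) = 4.60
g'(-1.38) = 3.23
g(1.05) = -9.45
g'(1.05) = -8.89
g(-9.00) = -819.00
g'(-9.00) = 271.00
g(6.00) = 96.00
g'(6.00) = 76.00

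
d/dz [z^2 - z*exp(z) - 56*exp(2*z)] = -z*exp(z) + 2*z - 112*exp(2*z) - exp(z)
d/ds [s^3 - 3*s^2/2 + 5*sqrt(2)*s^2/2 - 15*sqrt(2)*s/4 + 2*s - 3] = 3*s^2 - 3*s + 5*sqrt(2)*s - 15*sqrt(2)/4 + 2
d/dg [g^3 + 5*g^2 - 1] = g*(3*g + 10)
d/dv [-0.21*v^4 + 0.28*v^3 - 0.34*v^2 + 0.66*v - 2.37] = -0.84*v^3 + 0.84*v^2 - 0.68*v + 0.66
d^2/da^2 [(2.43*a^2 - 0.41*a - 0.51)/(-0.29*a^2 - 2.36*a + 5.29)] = (3.395146*a^3 - 22.109832*a^2 + 5.86814999999999*a - 118.519744)/(0.024389*a^6 + 0.595428*a^5 + 3.510885*a^4 - 8.5786*a^3 - 64.043385*a^2 + 198.127428*a - 148.035889)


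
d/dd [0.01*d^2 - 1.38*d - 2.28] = 0.02*d - 1.38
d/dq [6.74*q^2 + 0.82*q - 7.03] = 13.48*q + 0.82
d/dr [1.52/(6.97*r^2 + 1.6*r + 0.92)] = (-21.1888*r - 2.432)/(6.97*r^2 + 1.6*r + 0.92)^2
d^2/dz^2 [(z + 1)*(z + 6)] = 2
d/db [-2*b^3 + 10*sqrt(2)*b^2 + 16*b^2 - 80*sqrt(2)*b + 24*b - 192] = -6*b^2 + 20*sqrt(2)*b + 32*b - 80*sqrt(2) + 24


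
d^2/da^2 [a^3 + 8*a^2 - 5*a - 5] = 6*a + 16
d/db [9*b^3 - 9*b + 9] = 27*b^2 - 9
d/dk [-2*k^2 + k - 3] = 1 - 4*k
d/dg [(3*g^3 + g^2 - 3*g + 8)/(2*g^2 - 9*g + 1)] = 3*(2*g^4 - 18*g^3 + 2*g^2 - 10*g + 23)/(4*g^4 - 36*g^3 + 85*g^2 - 18*g + 1)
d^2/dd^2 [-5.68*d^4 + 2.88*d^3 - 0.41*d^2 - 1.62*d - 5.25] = -68.16*d^2 + 17.28*d - 0.82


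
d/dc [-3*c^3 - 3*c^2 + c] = -9*c^2 - 6*c + 1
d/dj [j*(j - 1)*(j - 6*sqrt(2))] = 3*j^2 - 12*sqrt(2)*j - 2*j + 6*sqrt(2)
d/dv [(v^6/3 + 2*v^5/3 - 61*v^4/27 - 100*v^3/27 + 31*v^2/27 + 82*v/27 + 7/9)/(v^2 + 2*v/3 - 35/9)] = 4*(81*v^7 + 189*v^6 - 639*v^5 - 1287*v^4 + 1835*v^3 + 2487*v^2 - 637*v - 749)/(3*(81*v^4 + 108*v^3 - 594*v^2 - 420*v + 1225))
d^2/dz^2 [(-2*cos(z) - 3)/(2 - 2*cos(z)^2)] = (-22*cos(z) + 24*cos(2*z) + 21*cos(3*z) + 12*cos(4*z) + cos(5*z) - 36)/(16*sin(z)^6)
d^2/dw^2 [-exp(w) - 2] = -exp(w)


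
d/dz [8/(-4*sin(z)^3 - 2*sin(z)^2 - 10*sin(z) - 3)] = 16*(6*sin(z)^2 + 2*sin(z) + 5)*cos(z)/(-13*sin(z) + sin(3*z) + cos(2*z) - 4)^2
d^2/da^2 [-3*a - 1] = 0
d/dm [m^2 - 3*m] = 2*m - 3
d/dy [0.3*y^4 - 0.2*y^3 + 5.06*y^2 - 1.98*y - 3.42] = 1.2*y^3 - 0.6*y^2 + 10.12*y - 1.98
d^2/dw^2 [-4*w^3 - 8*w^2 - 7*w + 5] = -24*w - 16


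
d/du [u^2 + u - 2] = 2*u + 1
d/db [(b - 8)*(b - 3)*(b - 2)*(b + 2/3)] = 4*b^3 - 37*b^2 + 224*b/3 - 52/3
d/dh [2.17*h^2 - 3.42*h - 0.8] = 4.34*h - 3.42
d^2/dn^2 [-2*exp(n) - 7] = -2*exp(n)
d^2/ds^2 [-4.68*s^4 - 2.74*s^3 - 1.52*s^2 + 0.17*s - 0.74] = -56.16*s^2 - 16.44*s - 3.04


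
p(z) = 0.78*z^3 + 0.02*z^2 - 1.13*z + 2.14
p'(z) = 2.34*z^2 + 0.04*z - 1.13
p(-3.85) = -37.73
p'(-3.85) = 33.40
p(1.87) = 5.20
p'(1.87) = 7.13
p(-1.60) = 0.80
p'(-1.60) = 4.80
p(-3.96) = -41.51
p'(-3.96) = 35.41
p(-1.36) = 1.75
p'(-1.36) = 3.14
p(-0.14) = 2.30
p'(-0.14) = -1.09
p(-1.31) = 1.90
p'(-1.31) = 2.83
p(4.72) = 79.27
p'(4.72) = 51.19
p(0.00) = 2.14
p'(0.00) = -1.13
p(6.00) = 164.56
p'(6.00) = 83.35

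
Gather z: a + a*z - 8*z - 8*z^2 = a - 8*z^2 + z*(a - 8)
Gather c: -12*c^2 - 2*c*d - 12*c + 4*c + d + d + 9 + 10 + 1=-12*c^2 + c*(-2*d - 8) + 2*d + 20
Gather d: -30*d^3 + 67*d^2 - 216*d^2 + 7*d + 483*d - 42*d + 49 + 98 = -30*d^3 - 149*d^2 + 448*d + 147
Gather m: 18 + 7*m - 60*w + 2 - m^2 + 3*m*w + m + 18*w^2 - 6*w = -m^2 + m*(3*w + 8) + 18*w^2 - 66*w + 20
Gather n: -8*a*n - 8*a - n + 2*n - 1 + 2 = -8*a + n*(1 - 8*a) + 1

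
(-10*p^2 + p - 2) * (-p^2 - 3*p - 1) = 10*p^4 + 29*p^3 + 9*p^2 + 5*p + 2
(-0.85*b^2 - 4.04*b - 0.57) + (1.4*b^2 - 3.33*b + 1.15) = 0.55*b^2 - 7.37*b + 0.58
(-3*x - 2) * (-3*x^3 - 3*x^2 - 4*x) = 9*x^4 + 15*x^3 + 18*x^2 + 8*x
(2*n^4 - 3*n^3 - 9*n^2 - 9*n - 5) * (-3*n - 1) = -6*n^5 + 7*n^4 + 30*n^3 + 36*n^2 + 24*n + 5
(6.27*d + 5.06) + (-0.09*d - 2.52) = 6.18*d + 2.54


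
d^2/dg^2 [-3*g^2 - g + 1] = -6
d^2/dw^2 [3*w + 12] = 0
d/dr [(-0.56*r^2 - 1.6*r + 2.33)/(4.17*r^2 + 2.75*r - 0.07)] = (5.132*r^2 - 19.3538*r - 6.2955)/(17.3889*r^4 + 22.935*r^3 + 6.9787*r^2 - 0.385*r + 0.0049)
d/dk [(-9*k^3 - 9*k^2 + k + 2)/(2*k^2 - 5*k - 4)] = (-18*k^4 + 90*k^3 + 151*k^2 + 64*k + 6)/(4*k^4 - 20*k^3 + 9*k^2 + 40*k + 16)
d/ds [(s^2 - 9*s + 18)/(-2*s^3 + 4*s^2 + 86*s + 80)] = (s^4 - 18*s^3 + 115*s^2 + 8*s - 1134)/(2*(s^6 - 4*s^5 - 82*s^4 + 92*s^3 + 2009*s^2 + 3440*s + 1600))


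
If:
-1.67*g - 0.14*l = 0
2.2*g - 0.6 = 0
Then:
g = 0.27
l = -3.25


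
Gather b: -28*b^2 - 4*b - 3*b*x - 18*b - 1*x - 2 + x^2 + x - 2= -28*b^2 + b*(-3*x - 22) + x^2 - 4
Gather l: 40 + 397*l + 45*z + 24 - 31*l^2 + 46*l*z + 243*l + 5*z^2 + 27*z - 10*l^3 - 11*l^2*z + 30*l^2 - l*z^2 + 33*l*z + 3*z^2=-10*l^3 + l^2*(-11*z - 1) + l*(-z^2 + 79*z + 640) + 8*z^2 + 72*z + 64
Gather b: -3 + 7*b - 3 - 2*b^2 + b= -2*b^2 + 8*b - 6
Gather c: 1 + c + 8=c + 9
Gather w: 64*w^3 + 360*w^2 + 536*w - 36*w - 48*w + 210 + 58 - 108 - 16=64*w^3 + 360*w^2 + 452*w + 144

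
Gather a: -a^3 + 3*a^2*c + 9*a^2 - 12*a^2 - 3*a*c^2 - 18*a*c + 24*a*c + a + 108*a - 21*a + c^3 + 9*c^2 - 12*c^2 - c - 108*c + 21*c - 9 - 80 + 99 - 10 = -a^3 + a^2*(3*c - 3) + a*(-3*c^2 + 6*c + 88) + c^3 - 3*c^2 - 88*c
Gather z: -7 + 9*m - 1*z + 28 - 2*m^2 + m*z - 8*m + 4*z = -2*m^2 + m + z*(m + 3) + 21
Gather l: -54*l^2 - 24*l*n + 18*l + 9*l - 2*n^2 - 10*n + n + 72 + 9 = -54*l^2 + l*(27 - 24*n) - 2*n^2 - 9*n + 81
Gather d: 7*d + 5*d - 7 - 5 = 12*d - 12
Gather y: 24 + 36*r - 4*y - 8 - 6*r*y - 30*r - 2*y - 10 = 6*r + y*(-6*r - 6) + 6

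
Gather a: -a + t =-a + t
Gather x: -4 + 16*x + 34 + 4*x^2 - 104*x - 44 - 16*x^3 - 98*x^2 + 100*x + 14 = -16*x^3 - 94*x^2 + 12*x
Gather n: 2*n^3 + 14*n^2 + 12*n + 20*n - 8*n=2*n^3 + 14*n^2 + 24*n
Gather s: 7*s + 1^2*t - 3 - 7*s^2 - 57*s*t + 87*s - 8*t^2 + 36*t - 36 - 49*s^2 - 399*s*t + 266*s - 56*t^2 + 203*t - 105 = -56*s^2 + s*(360 - 456*t) - 64*t^2 + 240*t - 144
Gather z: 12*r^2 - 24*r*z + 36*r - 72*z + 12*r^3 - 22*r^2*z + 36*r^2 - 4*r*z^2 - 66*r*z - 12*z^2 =12*r^3 + 48*r^2 + 36*r + z^2*(-4*r - 12) + z*(-22*r^2 - 90*r - 72)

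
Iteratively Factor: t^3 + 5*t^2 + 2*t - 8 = (t - 1)*(t^2 + 6*t + 8) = (t - 1)*(t + 2)*(t + 4)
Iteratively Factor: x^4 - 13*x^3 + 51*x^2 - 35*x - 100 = (x - 4)*(x^3 - 9*x^2 + 15*x + 25) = (x - 5)*(x - 4)*(x^2 - 4*x - 5) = (x - 5)^2*(x - 4)*(x + 1)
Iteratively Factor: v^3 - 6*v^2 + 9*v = (v - 3)*(v^2 - 3*v) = v*(v - 3)*(v - 3)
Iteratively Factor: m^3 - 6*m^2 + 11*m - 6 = (m - 2)*(m^2 - 4*m + 3) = (m - 3)*(m - 2)*(m - 1)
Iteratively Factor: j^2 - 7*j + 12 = (j - 3)*(j - 4)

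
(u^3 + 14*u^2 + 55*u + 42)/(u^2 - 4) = (u^3 + 14*u^2 + 55*u + 42)/(u^2 - 4)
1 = 1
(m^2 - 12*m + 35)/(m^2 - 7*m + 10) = (m - 7)/(m - 2)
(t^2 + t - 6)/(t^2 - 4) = (t + 3)/(t + 2)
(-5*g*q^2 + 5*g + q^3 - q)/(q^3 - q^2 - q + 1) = (-5*g + q)/(q - 1)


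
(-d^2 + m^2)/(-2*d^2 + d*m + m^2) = (d + m)/(2*d + m)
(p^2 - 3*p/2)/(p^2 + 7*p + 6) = p*(2*p - 3)/(2*(p^2 + 7*p + 6))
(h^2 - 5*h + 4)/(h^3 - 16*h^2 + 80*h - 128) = (h - 1)/(h^2 - 12*h + 32)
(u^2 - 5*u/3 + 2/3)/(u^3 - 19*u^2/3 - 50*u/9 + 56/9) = 3*(u - 1)/(3*u^2 - 17*u - 28)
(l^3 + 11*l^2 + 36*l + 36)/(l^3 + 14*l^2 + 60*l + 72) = (l + 3)/(l + 6)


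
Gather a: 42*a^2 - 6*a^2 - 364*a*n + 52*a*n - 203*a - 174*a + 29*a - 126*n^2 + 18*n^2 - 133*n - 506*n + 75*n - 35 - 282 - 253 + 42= 36*a^2 + a*(-312*n - 348) - 108*n^2 - 564*n - 528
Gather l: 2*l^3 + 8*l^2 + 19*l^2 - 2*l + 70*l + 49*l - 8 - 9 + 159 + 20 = 2*l^3 + 27*l^2 + 117*l + 162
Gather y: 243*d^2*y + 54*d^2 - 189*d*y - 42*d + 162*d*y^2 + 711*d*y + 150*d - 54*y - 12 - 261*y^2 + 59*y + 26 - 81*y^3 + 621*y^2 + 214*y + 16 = 54*d^2 + 108*d - 81*y^3 + y^2*(162*d + 360) + y*(243*d^2 + 522*d + 219) + 30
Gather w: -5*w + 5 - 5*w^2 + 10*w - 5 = -5*w^2 + 5*w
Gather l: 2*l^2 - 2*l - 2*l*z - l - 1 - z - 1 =2*l^2 + l*(-2*z - 3) - z - 2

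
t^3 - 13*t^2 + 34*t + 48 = (t - 8)*(t - 6)*(t + 1)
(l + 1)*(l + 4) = l^2 + 5*l + 4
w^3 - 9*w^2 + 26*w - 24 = (w - 4)*(w - 3)*(w - 2)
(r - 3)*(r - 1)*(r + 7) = r^3 + 3*r^2 - 25*r + 21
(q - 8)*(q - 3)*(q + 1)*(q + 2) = q^4 - 8*q^3 - 7*q^2 + 50*q + 48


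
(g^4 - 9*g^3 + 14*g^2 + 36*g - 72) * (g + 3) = g^5 - 6*g^4 - 13*g^3 + 78*g^2 + 36*g - 216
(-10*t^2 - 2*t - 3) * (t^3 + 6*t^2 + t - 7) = -10*t^5 - 62*t^4 - 25*t^3 + 50*t^2 + 11*t + 21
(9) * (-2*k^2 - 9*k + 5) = -18*k^2 - 81*k + 45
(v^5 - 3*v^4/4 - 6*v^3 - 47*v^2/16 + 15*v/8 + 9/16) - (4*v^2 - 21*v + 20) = v^5 - 3*v^4/4 - 6*v^3 - 111*v^2/16 + 183*v/8 - 311/16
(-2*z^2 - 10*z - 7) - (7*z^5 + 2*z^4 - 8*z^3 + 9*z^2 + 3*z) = -7*z^5 - 2*z^4 + 8*z^3 - 11*z^2 - 13*z - 7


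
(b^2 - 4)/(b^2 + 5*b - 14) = (b + 2)/(b + 7)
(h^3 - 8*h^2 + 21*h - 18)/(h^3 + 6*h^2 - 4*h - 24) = (h^2 - 6*h + 9)/(h^2 + 8*h + 12)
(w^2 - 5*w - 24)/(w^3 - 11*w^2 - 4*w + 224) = (w + 3)/(w^2 - 3*w - 28)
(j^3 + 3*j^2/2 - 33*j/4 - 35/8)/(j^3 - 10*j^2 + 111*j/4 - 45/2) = (4*j^2 + 16*j + 7)/(2*(2*j^2 - 15*j + 18))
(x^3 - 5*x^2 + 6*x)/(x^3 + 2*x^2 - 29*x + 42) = x/(x + 7)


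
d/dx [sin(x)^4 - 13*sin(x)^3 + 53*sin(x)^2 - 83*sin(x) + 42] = (4*sin(x)^3 - 39*sin(x)^2 + 106*sin(x) - 83)*cos(x)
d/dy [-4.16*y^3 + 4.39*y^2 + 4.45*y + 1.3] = -12.48*y^2 + 8.78*y + 4.45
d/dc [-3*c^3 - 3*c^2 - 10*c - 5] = -9*c^2 - 6*c - 10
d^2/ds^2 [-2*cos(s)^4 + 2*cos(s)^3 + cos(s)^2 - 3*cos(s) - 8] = 3*cos(s)/2 + 8*cos(2*s)^2 + 2*cos(2*s) - 9*cos(3*s)/2 - 4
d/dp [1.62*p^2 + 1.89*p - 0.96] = 3.24*p + 1.89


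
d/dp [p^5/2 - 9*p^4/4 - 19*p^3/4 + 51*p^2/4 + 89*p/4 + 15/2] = 5*p^4/2 - 9*p^3 - 57*p^2/4 + 51*p/2 + 89/4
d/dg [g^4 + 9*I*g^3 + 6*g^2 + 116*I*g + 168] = 4*g^3 + 27*I*g^2 + 12*g + 116*I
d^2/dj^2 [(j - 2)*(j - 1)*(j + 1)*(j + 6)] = 12*j^2 + 24*j - 26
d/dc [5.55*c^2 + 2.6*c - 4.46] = 11.1*c + 2.6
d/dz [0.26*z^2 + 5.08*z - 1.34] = 0.52*z + 5.08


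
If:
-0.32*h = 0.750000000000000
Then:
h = -2.34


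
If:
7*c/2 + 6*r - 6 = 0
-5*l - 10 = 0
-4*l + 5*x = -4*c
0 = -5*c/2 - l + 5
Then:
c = 14/5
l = -2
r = -19/30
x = -96/25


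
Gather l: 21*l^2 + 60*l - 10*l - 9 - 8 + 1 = 21*l^2 + 50*l - 16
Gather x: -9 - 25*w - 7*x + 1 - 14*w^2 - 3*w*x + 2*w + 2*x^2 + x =-14*w^2 - 23*w + 2*x^2 + x*(-3*w - 6) - 8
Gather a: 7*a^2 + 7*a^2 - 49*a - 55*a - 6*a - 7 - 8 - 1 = 14*a^2 - 110*a - 16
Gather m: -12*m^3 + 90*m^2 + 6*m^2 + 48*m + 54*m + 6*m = -12*m^3 + 96*m^2 + 108*m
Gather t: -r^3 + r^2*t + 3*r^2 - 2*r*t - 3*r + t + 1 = -r^3 + 3*r^2 - 3*r + t*(r^2 - 2*r + 1) + 1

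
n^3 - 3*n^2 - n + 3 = (n - 3)*(n - 1)*(n + 1)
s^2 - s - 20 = (s - 5)*(s + 4)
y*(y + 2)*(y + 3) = y^3 + 5*y^2 + 6*y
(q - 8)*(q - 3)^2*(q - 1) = q^4 - 15*q^3 + 71*q^2 - 129*q + 72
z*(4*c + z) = 4*c*z + z^2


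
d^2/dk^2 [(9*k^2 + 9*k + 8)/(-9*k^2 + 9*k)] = 4*(-9*k^3 - 12*k^2 + 12*k - 4)/(9*k^3*(k^3 - 3*k^2 + 3*k - 1))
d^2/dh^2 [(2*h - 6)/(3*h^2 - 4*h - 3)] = 4*((13 - 9*h)*(-3*h^2 + 4*h + 3) - 4*(h - 3)*(3*h - 2)^2)/(-3*h^2 + 4*h + 3)^3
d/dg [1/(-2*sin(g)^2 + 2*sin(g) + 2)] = (2*sin(g) - 1)*cos(g)/(2*(sin(g) + cos(g)^2)^2)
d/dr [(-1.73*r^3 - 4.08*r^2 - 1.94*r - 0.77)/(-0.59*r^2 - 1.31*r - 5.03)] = (1.0207*r^4 + 4.5326*r^3 + 30.3059*r^2 + 40.1362*r + 8.7495)/(0.3481*r^4 + 1.5458*r^3 + 7.6515*r^2 + 13.1786*r + 25.3009)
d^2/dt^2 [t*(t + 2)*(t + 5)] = 6*t + 14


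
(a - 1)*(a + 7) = a^2 + 6*a - 7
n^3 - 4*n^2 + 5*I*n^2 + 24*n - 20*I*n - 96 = (n - 4)*(n - 3*I)*(n + 8*I)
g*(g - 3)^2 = g^3 - 6*g^2 + 9*g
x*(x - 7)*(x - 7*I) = x^3 - 7*x^2 - 7*I*x^2 + 49*I*x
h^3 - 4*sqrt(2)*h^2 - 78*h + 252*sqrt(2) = (h - 7*sqrt(2))*(h - 3*sqrt(2))*(h + 6*sqrt(2))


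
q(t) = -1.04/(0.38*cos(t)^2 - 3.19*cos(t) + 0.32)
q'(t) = -1.04*(0.76*sin(t)*cos(t) - 3.19*sin(t))/(0.38*cos(t)^2 - 3.19*cos(t) + 0.32)^2 = (3.3176 - 0.7904*cos(t))*sin(t)/(0.38*cos(t)^2 - 3.19*cos(t) + 0.32)^2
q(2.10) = -0.51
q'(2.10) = 0.78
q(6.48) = 0.43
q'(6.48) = 0.08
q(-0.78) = 0.59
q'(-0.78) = -0.63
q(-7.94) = -1.74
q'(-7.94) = -9.47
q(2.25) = -0.42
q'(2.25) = 0.48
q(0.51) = 0.48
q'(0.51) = 0.27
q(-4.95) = 2.54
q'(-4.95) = 18.12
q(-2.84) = -0.28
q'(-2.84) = -0.09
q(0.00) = 0.42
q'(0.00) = 0.00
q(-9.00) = -0.29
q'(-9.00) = -0.13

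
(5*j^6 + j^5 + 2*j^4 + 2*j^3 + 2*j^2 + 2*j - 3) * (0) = 0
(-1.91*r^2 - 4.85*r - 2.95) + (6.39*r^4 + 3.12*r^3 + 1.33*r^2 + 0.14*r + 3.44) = 6.39*r^4 + 3.12*r^3 - 0.58*r^2 - 4.71*r + 0.49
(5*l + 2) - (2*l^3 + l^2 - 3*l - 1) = -2*l^3 - l^2 + 8*l + 3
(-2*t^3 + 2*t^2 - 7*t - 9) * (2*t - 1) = -4*t^4 + 6*t^3 - 16*t^2 - 11*t + 9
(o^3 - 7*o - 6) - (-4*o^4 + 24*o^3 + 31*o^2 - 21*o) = 4*o^4 - 23*o^3 - 31*o^2 + 14*o - 6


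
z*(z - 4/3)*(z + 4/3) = z^3 - 16*z/9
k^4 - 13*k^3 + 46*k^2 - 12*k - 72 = (k - 6)^2*(k - 2)*(k + 1)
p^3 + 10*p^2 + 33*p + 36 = (p + 3)^2*(p + 4)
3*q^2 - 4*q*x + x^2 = (-3*q + x)*(-q + x)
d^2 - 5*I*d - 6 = (d - 3*I)*(d - 2*I)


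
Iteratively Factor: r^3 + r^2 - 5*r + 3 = (r + 3)*(r^2 - 2*r + 1) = (r - 1)*(r + 3)*(r - 1)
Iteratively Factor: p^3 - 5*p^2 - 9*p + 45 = (p - 3)*(p^2 - 2*p - 15) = (p - 3)*(p + 3)*(p - 5)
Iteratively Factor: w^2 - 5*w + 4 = (w - 1)*(w - 4)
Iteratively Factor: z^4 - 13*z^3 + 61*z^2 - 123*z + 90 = (z - 2)*(z^3 - 11*z^2 + 39*z - 45) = (z - 5)*(z - 2)*(z^2 - 6*z + 9) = (z - 5)*(z - 3)*(z - 2)*(z - 3)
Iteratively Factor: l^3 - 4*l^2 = (l - 4)*(l^2) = l*(l - 4)*(l)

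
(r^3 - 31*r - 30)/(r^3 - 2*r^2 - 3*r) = (r^2 - r - 30)/(r*(r - 3))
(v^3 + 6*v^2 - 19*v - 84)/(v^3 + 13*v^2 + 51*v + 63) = (v - 4)/(v + 3)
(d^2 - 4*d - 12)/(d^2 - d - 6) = (d - 6)/(d - 3)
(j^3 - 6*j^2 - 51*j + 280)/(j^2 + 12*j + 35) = (j^2 - 13*j + 40)/(j + 5)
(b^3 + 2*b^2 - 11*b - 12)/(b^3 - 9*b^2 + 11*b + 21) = (b + 4)/(b - 7)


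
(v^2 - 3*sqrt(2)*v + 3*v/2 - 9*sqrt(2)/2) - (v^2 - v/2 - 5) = -3*sqrt(2)*v + 2*v - 9*sqrt(2)/2 + 5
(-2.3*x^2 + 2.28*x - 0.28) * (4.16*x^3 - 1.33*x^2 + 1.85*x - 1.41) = -9.568*x^5 + 12.5438*x^4 - 8.4522*x^3 + 7.8334*x^2 - 3.7328*x + 0.3948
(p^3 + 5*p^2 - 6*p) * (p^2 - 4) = p^5 + 5*p^4 - 10*p^3 - 20*p^2 + 24*p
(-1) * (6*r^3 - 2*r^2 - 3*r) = -6*r^3 + 2*r^2 + 3*r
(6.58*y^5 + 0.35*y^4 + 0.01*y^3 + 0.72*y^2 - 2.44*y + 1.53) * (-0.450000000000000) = -2.961*y^5 - 0.1575*y^4 - 0.0045*y^3 - 0.324*y^2 + 1.098*y - 0.6885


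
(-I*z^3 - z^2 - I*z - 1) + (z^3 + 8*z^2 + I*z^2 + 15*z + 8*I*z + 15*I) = z^3 - I*z^3 + 7*z^2 + I*z^2 + 15*z + 7*I*z - 1 + 15*I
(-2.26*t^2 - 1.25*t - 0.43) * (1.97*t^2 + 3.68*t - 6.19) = -4.4522*t^4 - 10.7793*t^3 + 8.5423*t^2 + 6.1551*t + 2.6617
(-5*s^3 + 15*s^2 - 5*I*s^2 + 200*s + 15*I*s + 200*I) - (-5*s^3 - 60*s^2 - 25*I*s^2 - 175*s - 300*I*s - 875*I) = 75*s^2 + 20*I*s^2 + 375*s + 315*I*s + 1075*I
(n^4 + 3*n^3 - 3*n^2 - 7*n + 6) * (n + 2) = n^5 + 5*n^4 + 3*n^3 - 13*n^2 - 8*n + 12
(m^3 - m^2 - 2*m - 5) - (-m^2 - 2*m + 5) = m^3 - 10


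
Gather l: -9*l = -9*l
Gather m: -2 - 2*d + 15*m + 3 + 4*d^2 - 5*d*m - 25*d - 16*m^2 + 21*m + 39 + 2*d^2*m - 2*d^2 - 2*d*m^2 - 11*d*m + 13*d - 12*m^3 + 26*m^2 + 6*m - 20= 2*d^2 - 14*d - 12*m^3 + m^2*(10 - 2*d) + m*(2*d^2 - 16*d + 42) + 20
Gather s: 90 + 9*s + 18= 9*s + 108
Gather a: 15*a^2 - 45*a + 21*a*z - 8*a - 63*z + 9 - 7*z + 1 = 15*a^2 + a*(21*z - 53) - 70*z + 10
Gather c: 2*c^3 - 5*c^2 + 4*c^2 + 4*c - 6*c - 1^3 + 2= 2*c^3 - c^2 - 2*c + 1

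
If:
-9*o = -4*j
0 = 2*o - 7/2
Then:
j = 63/16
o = 7/4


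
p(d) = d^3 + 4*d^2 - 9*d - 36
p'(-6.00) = 51.00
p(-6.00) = -54.00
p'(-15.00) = 546.00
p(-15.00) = -2376.00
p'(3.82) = 65.34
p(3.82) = 43.73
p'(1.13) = 3.87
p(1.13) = -39.62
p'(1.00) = 2.00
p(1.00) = -40.00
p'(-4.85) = 22.77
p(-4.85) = -12.34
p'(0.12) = -8.00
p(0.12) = -37.02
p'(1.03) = 2.42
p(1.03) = -39.93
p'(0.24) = -6.91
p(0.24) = -37.92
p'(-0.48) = -12.15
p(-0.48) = -30.87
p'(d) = 3*d^2 + 8*d - 9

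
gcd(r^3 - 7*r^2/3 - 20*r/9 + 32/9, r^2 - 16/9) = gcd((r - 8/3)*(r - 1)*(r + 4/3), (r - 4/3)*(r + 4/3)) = r + 4/3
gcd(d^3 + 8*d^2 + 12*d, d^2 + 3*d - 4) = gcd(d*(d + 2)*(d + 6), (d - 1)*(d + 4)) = 1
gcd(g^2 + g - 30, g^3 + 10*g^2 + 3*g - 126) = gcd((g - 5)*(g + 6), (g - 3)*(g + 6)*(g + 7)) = g + 6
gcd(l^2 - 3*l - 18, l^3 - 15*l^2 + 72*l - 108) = l - 6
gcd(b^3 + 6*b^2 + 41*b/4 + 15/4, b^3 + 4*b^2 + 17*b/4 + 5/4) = b^2 + 3*b + 5/4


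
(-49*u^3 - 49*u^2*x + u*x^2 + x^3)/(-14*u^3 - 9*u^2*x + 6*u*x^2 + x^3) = (-7*u + x)/(-2*u + x)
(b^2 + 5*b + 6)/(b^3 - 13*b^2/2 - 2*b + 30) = 2*(b + 3)/(2*b^2 - 17*b + 30)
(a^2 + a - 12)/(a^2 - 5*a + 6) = (a + 4)/(a - 2)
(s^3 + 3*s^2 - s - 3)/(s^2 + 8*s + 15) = (s^2 - 1)/(s + 5)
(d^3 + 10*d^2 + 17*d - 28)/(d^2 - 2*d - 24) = (d^2 + 6*d - 7)/(d - 6)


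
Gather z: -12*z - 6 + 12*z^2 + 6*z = 12*z^2 - 6*z - 6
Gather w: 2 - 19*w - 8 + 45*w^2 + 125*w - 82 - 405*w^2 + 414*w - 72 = -360*w^2 + 520*w - 160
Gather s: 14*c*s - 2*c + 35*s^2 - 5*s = -2*c + 35*s^2 + s*(14*c - 5)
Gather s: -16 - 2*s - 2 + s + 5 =-s - 13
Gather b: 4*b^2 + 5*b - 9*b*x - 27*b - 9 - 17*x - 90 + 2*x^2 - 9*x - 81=4*b^2 + b*(-9*x - 22) + 2*x^2 - 26*x - 180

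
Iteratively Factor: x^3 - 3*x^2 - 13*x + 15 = (x - 5)*(x^2 + 2*x - 3) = (x - 5)*(x - 1)*(x + 3)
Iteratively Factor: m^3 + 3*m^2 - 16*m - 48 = (m - 4)*(m^2 + 7*m + 12) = (m - 4)*(m + 3)*(m + 4)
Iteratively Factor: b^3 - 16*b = (b)*(b^2 - 16) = b*(b - 4)*(b + 4)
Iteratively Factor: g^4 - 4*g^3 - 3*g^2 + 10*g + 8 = (g - 2)*(g^3 - 2*g^2 - 7*g - 4) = (g - 2)*(g + 1)*(g^2 - 3*g - 4) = (g - 2)*(g + 1)^2*(g - 4)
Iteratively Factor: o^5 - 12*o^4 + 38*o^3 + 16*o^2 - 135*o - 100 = (o - 4)*(o^4 - 8*o^3 + 6*o^2 + 40*o + 25) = (o - 4)*(o + 1)*(o^3 - 9*o^2 + 15*o + 25) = (o - 4)*(o + 1)^2*(o^2 - 10*o + 25) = (o - 5)*(o - 4)*(o + 1)^2*(o - 5)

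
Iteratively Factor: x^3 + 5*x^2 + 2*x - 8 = (x + 2)*(x^2 + 3*x - 4) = (x + 2)*(x + 4)*(x - 1)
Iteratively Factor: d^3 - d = (d)*(d^2 - 1) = d*(d + 1)*(d - 1)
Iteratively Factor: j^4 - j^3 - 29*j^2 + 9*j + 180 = (j + 4)*(j^3 - 5*j^2 - 9*j + 45) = (j + 3)*(j + 4)*(j^2 - 8*j + 15) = (j - 5)*(j + 3)*(j + 4)*(j - 3)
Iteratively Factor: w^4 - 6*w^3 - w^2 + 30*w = (w - 5)*(w^3 - w^2 - 6*w) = w*(w - 5)*(w^2 - w - 6) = w*(w - 5)*(w + 2)*(w - 3)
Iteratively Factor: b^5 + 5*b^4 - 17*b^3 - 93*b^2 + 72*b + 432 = (b - 3)*(b^4 + 8*b^3 + 7*b^2 - 72*b - 144) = (b - 3)*(b + 4)*(b^3 + 4*b^2 - 9*b - 36) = (b - 3)*(b + 3)*(b + 4)*(b^2 + b - 12) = (b - 3)*(b + 3)*(b + 4)^2*(b - 3)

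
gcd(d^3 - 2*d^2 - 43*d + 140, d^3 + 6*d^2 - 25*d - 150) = d - 5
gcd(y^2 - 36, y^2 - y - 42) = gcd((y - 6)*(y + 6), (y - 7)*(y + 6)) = y + 6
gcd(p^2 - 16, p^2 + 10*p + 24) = p + 4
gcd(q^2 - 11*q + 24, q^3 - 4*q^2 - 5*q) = 1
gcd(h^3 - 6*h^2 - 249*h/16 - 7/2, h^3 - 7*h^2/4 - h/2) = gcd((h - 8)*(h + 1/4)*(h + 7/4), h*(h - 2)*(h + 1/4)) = h + 1/4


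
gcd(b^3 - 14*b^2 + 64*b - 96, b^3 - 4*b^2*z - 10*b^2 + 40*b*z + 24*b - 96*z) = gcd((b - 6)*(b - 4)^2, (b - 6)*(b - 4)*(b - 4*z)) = b^2 - 10*b + 24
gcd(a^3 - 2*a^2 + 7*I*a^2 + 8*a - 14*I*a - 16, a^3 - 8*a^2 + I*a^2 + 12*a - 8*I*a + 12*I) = a - 2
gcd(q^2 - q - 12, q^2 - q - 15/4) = 1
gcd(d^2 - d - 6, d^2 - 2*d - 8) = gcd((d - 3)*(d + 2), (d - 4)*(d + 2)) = d + 2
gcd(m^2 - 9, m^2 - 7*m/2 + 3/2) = m - 3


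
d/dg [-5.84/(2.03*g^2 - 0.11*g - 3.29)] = (23.7104*g - 0.6424)/(-2.03*g^2 + 0.11*g + 3.29)^2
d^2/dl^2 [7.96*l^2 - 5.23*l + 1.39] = 15.9200000000000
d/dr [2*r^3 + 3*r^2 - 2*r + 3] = 6*r^2 + 6*r - 2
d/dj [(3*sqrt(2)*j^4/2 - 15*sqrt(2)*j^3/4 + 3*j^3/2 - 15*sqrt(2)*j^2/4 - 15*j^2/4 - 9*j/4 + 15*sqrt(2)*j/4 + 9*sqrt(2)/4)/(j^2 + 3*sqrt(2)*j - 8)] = 3*(4*sqrt(2)*j^5 - 5*sqrt(2)*j^4 + 38*j^4 - 52*sqrt(2)*j^3 - 60*j^3 - 75*j^2 + 100*sqrt(2)*j^2 + 80*j + 74*sqrt(2)*j - 40*sqrt(2) + 6)/(4*(j^4 + 6*sqrt(2)*j^3 + 2*j^2 - 48*sqrt(2)*j + 64))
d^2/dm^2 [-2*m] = 0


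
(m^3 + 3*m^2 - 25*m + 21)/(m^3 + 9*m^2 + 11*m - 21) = (m - 3)/(m + 3)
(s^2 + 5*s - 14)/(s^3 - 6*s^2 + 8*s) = (s + 7)/(s*(s - 4))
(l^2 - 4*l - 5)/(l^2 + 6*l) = (l^2 - 4*l - 5)/(l*(l + 6))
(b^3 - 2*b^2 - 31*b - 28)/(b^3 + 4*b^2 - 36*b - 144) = (b^2 - 6*b - 7)/(b^2 - 36)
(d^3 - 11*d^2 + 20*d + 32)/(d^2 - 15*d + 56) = (d^2 - 3*d - 4)/(d - 7)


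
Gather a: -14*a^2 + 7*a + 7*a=-14*a^2 + 14*a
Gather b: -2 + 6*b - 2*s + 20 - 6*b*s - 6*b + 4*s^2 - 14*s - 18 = -6*b*s + 4*s^2 - 16*s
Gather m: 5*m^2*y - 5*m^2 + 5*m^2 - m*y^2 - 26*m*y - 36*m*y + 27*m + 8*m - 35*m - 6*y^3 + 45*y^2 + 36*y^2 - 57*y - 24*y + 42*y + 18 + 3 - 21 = 5*m^2*y + m*(-y^2 - 62*y) - 6*y^3 + 81*y^2 - 39*y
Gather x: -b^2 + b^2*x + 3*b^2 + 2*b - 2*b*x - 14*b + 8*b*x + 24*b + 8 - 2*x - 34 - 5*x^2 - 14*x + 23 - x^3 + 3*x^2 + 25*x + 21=2*b^2 + 12*b - x^3 - 2*x^2 + x*(b^2 + 6*b + 9) + 18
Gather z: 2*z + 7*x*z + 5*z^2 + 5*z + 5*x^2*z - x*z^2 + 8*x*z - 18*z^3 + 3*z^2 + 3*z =-18*z^3 + z^2*(8 - x) + z*(5*x^2 + 15*x + 10)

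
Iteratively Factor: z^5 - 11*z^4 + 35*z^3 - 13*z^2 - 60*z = (z - 5)*(z^4 - 6*z^3 + 5*z^2 + 12*z) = (z - 5)*(z + 1)*(z^3 - 7*z^2 + 12*z) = (z - 5)*(z - 3)*(z + 1)*(z^2 - 4*z) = (z - 5)*(z - 4)*(z - 3)*(z + 1)*(z)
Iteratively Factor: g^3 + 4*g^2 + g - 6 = (g + 3)*(g^2 + g - 2) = (g + 2)*(g + 3)*(g - 1)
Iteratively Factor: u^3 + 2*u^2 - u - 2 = (u + 1)*(u^2 + u - 2) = (u - 1)*(u + 1)*(u + 2)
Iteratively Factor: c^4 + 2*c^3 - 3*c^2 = (c)*(c^3 + 2*c^2 - 3*c) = c^2*(c^2 + 2*c - 3) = c^2*(c + 3)*(c - 1)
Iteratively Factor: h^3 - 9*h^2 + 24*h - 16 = (h - 1)*(h^2 - 8*h + 16) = (h - 4)*(h - 1)*(h - 4)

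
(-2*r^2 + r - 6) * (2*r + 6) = -4*r^3 - 10*r^2 - 6*r - 36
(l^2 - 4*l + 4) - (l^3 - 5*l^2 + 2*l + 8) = -l^3 + 6*l^2 - 6*l - 4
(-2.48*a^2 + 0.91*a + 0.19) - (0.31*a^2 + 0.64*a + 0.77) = -2.79*a^2 + 0.27*a - 0.58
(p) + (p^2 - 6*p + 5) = p^2 - 5*p + 5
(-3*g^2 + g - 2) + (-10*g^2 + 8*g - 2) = -13*g^2 + 9*g - 4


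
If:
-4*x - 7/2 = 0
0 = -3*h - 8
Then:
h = -8/3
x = -7/8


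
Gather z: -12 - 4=-16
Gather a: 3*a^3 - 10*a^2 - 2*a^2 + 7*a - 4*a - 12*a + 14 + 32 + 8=3*a^3 - 12*a^2 - 9*a + 54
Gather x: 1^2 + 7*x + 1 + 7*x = 14*x + 2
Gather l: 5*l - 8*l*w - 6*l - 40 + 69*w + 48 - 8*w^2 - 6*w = l*(-8*w - 1) - 8*w^2 + 63*w + 8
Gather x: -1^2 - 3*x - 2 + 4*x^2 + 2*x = 4*x^2 - x - 3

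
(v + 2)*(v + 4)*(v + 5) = v^3 + 11*v^2 + 38*v + 40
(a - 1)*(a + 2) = a^2 + a - 2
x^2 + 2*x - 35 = (x - 5)*(x + 7)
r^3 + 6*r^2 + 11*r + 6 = (r + 1)*(r + 2)*(r + 3)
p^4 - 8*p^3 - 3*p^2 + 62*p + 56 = (p - 7)*(p - 4)*(p + 1)*(p + 2)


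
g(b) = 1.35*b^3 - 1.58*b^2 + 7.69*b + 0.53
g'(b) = 4.05*b^2 - 3.16*b + 7.69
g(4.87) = 156.43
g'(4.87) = 88.35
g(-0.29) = -1.87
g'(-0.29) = 8.95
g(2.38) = 28.08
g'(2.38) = 23.11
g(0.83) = 6.60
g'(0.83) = 7.86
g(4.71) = 142.76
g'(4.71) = 82.65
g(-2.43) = -46.86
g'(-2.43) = 39.28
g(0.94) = 7.48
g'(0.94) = 8.30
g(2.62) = 34.11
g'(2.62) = 27.21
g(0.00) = 0.53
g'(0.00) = 7.69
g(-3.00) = -73.21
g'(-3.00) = 53.62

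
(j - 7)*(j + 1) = j^2 - 6*j - 7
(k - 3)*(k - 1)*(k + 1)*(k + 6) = k^4 + 3*k^3 - 19*k^2 - 3*k + 18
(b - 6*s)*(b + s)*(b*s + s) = b^3*s - 5*b^2*s^2 + b^2*s - 6*b*s^3 - 5*b*s^2 - 6*s^3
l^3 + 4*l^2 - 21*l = l*(l - 3)*(l + 7)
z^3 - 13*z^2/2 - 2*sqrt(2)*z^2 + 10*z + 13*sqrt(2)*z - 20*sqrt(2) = (z - 4)*(z - 5/2)*(z - 2*sqrt(2))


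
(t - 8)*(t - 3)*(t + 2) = t^3 - 9*t^2 + 2*t + 48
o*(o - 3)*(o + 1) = o^3 - 2*o^2 - 3*o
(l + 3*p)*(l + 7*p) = l^2 + 10*l*p + 21*p^2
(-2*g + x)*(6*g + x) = -12*g^2 + 4*g*x + x^2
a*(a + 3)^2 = a^3 + 6*a^2 + 9*a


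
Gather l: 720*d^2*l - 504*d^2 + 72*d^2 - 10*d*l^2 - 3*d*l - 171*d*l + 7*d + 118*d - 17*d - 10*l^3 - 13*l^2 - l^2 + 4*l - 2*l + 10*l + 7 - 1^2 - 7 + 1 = -432*d^2 + 108*d - 10*l^3 + l^2*(-10*d - 14) + l*(720*d^2 - 174*d + 12)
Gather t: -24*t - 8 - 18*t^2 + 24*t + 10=2 - 18*t^2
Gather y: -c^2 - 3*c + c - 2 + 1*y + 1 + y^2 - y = -c^2 - 2*c + y^2 - 1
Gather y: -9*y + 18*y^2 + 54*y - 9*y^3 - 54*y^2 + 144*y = -9*y^3 - 36*y^2 + 189*y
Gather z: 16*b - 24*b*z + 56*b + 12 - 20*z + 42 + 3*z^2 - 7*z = 72*b + 3*z^2 + z*(-24*b - 27) + 54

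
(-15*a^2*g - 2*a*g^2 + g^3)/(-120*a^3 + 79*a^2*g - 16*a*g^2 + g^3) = g*(3*a + g)/(24*a^2 - 11*a*g + g^2)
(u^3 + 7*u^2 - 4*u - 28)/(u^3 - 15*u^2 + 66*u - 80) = (u^2 + 9*u + 14)/(u^2 - 13*u + 40)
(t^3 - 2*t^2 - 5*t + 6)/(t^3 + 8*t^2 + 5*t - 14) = (t - 3)/(t + 7)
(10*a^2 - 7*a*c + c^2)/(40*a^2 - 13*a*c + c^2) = (2*a - c)/(8*a - c)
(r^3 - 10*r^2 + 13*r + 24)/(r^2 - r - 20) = (-r^3 + 10*r^2 - 13*r - 24)/(-r^2 + r + 20)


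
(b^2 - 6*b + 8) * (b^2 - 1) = b^4 - 6*b^3 + 7*b^2 + 6*b - 8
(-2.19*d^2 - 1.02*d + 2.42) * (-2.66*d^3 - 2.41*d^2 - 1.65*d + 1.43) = 5.8254*d^5 + 7.9911*d^4 - 0.3655*d^3 - 7.2809*d^2 - 5.4516*d + 3.4606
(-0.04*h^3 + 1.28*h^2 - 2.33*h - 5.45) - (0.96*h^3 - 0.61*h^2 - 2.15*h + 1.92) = -1.0*h^3 + 1.89*h^2 - 0.18*h - 7.37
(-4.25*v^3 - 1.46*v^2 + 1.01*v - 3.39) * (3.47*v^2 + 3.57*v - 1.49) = -14.7475*v^5 - 20.2387*v^4 + 4.625*v^3 - 5.9822*v^2 - 13.6072*v + 5.0511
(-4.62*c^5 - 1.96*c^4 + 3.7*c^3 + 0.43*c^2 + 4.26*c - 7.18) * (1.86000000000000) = -8.5932*c^5 - 3.6456*c^4 + 6.882*c^3 + 0.7998*c^2 + 7.9236*c - 13.3548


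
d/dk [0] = 0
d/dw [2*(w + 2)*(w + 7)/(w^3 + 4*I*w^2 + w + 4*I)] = 2*(-(w + 2)*(w + 7)*(3*w^2 + 8*I*w + 1) + (2*w + 9)*(w^3 + 4*I*w^2 + w + 4*I))/(w^3 + 4*I*w^2 + w + 4*I)^2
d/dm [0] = 0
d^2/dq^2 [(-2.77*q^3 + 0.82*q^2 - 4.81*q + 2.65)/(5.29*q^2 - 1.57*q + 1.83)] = (1.13686837721616e-13*q^5 - 215.610818*q^3 + 445.069068*q^2 + 91.6720139999999*q - 60.390766)/(148.035889*q^6 - 131.805111*q^5 + 192.750672*q^4 - 95.062087*q^3 + 66.679344*q^2 - 15.773319*q + 6.128487)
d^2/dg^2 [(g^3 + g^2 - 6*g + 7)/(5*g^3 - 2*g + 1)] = 2*(25*g^6 - 420*g^5 + 1050*g^4 - 91*g^3 - 36*g^2 - 102*g + 17)/(125*g^9 - 150*g^7 + 75*g^6 + 60*g^5 - 60*g^4 + 7*g^3 + 12*g^2 - 6*g + 1)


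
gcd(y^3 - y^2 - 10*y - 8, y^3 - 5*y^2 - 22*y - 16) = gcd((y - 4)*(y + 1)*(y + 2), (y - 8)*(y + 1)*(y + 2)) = y^2 + 3*y + 2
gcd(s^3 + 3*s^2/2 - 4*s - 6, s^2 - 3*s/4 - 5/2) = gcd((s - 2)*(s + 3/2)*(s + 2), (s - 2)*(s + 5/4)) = s - 2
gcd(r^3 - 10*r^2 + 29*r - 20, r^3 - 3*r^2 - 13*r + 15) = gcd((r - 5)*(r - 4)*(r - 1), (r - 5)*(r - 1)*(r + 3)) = r^2 - 6*r + 5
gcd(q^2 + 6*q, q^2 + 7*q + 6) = q + 6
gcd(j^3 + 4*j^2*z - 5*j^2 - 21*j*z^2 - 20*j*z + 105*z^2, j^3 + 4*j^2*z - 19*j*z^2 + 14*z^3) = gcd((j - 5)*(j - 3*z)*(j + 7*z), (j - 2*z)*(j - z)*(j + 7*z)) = j + 7*z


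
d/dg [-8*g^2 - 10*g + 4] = -16*g - 10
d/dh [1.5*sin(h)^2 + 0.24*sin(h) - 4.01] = (3.0*sin(h) + 0.24)*cos(h)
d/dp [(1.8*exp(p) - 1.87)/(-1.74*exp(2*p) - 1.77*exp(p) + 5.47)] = (3.132*exp(2*p) - 6.5076*exp(p) + 6.5361)*exp(p)/(3.0276*exp(4*p) + 6.1596*exp(3*p) - 15.9027*exp(2*p) - 19.3638*exp(p) + 29.9209)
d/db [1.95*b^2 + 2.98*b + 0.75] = 3.9*b + 2.98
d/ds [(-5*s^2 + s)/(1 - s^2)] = (s^2 - 10*s + 1)/(s^4 - 2*s^2 + 1)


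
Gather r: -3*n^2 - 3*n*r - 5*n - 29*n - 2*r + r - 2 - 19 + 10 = -3*n^2 - 34*n + r*(-3*n - 1) - 11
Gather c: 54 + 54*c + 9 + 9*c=63*c + 63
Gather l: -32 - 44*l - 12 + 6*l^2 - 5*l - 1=6*l^2 - 49*l - 45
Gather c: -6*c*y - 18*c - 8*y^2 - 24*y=c*(-6*y - 18) - 8*y^2 - 24*y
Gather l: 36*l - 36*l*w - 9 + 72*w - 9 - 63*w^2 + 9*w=l*(36 - 36*w) - 63*w^2 + 81*w - 18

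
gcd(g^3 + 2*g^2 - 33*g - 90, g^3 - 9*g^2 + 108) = g^2 - 3*g - 18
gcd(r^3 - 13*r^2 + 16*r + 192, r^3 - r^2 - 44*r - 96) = r^2 - 5*r - 24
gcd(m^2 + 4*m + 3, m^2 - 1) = m + 1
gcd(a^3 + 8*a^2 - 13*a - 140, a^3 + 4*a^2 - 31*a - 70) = a + 7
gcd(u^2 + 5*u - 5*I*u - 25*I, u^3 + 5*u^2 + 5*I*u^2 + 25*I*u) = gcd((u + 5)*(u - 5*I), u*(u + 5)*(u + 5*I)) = u + 5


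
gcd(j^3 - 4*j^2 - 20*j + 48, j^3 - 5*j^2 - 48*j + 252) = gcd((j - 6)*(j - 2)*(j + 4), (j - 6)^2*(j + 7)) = j - 6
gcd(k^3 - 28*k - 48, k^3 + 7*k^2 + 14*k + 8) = k^2 + 6*k + 8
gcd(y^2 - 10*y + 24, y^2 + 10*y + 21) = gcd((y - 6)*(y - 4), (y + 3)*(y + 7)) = 1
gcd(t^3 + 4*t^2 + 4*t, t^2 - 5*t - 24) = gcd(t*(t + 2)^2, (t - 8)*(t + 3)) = 1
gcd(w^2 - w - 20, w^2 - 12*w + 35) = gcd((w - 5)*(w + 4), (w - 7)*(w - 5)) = w - 5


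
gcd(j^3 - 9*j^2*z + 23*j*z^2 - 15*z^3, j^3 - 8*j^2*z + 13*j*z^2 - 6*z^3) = -j + z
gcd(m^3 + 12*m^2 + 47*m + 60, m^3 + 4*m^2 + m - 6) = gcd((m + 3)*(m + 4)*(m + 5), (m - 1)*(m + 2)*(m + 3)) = m + 3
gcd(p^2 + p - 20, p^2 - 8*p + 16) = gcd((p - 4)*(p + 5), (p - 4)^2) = p - 4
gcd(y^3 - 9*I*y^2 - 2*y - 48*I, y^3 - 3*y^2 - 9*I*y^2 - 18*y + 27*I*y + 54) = y - 3*I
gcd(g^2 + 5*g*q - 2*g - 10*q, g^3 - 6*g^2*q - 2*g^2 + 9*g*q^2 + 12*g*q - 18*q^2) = g - 2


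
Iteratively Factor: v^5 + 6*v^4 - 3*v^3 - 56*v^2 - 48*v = (v + 4)*(v^4 + 2*v^3 - 11*v^2 - 12*v) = (v + 1)*(v + 4)*(v^3 + v^2 - 12*v) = (v + 1)*(v + 4)^2*(v^2 - 3*v) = (v - 3)*(v + 1)*(v + 4)^2*(v)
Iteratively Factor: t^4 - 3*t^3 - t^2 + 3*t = (t - 3)*(t^3 - t) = (t - 3)*(t + 1)*(t^2 - t) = (t - 3)*(t - 1)*(t + 1)*(t)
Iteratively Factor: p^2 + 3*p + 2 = (p + 2)*(p + 1)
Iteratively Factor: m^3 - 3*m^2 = (m)*(m^2 - 3*m) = m*(m - 3)*(m)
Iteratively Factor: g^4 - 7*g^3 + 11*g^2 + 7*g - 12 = (g - 3)*(g^3 - 4*g^2 - g + 4) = (g - 3)*(g + 1)*(g^2 - 5*g + 4) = (g - 3)*(g - 1)*(g + 1)*(g - 4)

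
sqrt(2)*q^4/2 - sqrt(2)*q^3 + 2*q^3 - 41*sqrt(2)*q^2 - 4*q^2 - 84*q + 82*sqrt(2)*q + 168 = (q - 2)*(q - 6*sqrt(2))*(q + 7*sqrt(2))*(sqrt(2)*q/2 + 1)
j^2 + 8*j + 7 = (j + 1)*(j + 7)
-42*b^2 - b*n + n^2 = (-7*b + n)*(6*b + n)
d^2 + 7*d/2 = d*(d + 7/2)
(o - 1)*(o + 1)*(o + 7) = o^3 + 7*o^2 - o - 7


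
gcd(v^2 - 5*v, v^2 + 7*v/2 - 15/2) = 1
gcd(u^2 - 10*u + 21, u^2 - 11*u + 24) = u - 3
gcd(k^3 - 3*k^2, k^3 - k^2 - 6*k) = k^2 - 3*k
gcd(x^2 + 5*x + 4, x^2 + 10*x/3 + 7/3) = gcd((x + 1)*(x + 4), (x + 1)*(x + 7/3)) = x + 1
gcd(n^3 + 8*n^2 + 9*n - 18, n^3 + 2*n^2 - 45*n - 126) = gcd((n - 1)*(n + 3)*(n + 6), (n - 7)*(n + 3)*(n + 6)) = n^2 + 9*n + 18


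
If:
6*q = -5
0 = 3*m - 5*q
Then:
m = -25/18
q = -5/6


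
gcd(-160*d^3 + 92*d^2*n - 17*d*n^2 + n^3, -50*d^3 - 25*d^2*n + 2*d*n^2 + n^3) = 5*d - n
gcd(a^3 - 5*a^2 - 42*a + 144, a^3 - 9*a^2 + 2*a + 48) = a^2 - 11*a + 24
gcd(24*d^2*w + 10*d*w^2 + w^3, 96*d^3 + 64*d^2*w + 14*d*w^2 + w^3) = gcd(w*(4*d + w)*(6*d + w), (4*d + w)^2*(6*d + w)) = 24*d^2 + 10*d*w + w^2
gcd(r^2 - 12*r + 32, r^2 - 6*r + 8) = r - 4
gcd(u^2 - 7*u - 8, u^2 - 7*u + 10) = 1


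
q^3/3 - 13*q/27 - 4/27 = (q/3 + 1/3)*(q - 4/3)*(q + 1/3)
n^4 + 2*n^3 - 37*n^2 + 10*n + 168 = (n - 4)*(n - 3)*(n + 2)*(n + 7)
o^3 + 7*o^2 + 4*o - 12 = (o - 1)*(o + 2)*(o + 6)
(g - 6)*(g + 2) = g^2 - 4*g - 12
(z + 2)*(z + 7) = z^2 + 9*z + 14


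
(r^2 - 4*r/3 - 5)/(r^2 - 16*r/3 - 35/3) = (r - 3)/(r - 7)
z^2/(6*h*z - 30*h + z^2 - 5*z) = z^2/(6*h*z - 30*h + z^2 - 5*z)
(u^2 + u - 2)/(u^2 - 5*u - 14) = (u - 1)/(u - 7)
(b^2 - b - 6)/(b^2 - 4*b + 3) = (b + 2)/(b - 1)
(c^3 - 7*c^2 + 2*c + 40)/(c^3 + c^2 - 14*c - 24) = (c - 5)/(c + 3)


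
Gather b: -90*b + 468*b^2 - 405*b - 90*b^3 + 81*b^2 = -90*b^3 + 549*b^2 - 495*b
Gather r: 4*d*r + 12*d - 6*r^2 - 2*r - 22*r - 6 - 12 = 12*d - 6*r^2 + r*(4*d - 24) - 18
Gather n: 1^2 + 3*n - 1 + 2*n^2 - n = 2*n^2 + 2*n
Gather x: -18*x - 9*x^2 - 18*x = -9*x^2 - 36*x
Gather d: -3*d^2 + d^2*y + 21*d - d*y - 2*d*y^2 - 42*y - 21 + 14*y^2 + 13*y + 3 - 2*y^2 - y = d^2*(y - 3) + d*(-2*y^2 - y + 21) + 12*y^2 - 30*y - 18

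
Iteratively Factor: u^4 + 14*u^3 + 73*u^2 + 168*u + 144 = (u + 4)*(u^3 + 10*u^2 + 33*u + 36) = (u + 3)*(u + 4)*(u^2 + 7*u + 12) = (u + 3)^2*(u + 4)*(u + 4)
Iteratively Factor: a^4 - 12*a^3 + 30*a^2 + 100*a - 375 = (a - 5)*(a^3 - 7*a^2 - 5*a + 75) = (a - 5)^2*(a^2 - 2*a - 15) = (a - 5)^3*(a + 3)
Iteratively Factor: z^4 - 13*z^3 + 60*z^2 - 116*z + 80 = (z - 2)*(z^3 - 11*z^2 + 38*z - 40) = (z - 5)*(z - 2)*(z^2 - 6*z + 8) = (z - 5)*(z - 4)*(z - 2)*(z - 2)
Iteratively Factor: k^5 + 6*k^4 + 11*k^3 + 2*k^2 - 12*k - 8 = (k + 1)*(k^4 + 5*k^3 + 6*k^2 - 4*k - 8) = (k + 1)*(k + 2)*(k^3 + 3*k^2 - 4) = (k - 1)*(k + 1)*(k + 2)*(k^2 + 4*k + 4) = (k - 1)*(k + 1)*(k + 2)^2*(k + 2)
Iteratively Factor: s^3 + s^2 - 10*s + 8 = (s + 4)*(s^2 - 3*s + 2) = (s - 1)*(s + 4)*(s - 2)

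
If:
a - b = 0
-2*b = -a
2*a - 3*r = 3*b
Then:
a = 0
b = 0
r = 0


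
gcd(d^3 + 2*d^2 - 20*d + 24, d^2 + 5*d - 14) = d - 2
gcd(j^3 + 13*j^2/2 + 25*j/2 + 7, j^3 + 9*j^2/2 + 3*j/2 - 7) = j^2 + 11*j/2 + 7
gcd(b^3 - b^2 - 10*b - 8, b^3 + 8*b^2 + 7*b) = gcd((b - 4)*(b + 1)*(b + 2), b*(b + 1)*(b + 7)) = b + 1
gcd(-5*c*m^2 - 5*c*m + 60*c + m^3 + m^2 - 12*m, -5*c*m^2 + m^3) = 5*c - m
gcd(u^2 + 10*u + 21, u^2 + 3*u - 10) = 1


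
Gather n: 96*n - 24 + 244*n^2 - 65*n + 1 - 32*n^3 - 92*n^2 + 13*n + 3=-32*n^3 + 152*n^2 + 44*n - 20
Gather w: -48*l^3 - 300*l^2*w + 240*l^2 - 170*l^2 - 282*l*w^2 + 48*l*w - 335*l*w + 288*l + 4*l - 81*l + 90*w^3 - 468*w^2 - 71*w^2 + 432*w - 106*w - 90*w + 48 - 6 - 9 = -48*l^3 + 70*l^2 + 211*l + 90*w^3 + w^2*(-282*l - 539) + w*(-300*l^2 - 287*l + 236) + 33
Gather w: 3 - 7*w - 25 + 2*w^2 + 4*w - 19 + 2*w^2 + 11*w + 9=4*w^2 + 8*w - 32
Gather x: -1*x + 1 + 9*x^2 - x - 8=9*x^2 - 2*x - 7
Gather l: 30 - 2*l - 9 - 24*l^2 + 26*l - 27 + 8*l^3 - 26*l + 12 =8*l^3 - 24*l^2 - 2*l + 6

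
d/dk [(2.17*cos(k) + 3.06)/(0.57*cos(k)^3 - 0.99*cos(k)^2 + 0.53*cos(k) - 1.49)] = (2.4738*cos(k)^3 + 3.0843*cos(k)^2 - 6.0588*cos(k) + 4.8551)*sin(k)/(0.3249*cos(k)^6 - 1.1286*cos(k)^5 + 1.5843*cos(k)^4 - 2.748*cos(k)^3 + 3.2311*cos(k)^2 - 1.5794*cos(k) + 2.2201)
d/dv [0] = 0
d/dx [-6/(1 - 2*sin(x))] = -12*cos(x)/(2*sin(x) - 1)^2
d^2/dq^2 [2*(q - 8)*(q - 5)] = 4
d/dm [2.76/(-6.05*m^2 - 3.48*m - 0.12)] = (33.396*m + 9.6048)/(6.05*m^2 + 3.48*m + 0.12)^2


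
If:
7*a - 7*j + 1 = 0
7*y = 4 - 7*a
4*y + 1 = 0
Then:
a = 23/28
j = 27/28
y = -1/4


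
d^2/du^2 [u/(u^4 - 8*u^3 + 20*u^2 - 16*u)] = 4*(3*u^2 - 20*u + 34)/(u^7 - 20*u^6 + 168*u^5 - 768*u^4 + 2064*u^3 - 3264*u^2 + 2816*u - 1024)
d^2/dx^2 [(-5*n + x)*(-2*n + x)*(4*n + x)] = -6*n + 6*x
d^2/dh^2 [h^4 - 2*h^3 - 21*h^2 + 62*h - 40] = 12*h^2 - 12*h - 42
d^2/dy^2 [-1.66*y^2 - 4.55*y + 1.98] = -3.32000000000000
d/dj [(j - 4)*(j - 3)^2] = (j - 3)*(3*j - 11)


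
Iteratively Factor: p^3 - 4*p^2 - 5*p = (p - 5)*(p^2 + p) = p*(p - 5)*(p + 1)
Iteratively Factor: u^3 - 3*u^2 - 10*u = (u - 5)*(u^2 + 2*u) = u*(u - 5)*(u + 2)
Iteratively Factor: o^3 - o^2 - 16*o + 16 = (o - 4)*(o^2 + 3*o - 4) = (o - 4)*(o - 1)*(o + 4)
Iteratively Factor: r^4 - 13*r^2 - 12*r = (r - 4)*(r^3 + 4*r^2 + 3*r) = (r - 4)*(r + 1)*(r^2 + 3*r) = (r - 4)*(r + 1)*(r + 3)*(r)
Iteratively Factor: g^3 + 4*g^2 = (g)*(g^2 + 4*g) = g^2*(g + 4)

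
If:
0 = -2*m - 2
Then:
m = -1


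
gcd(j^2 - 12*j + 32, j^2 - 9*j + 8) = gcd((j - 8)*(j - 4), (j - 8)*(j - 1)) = j - 8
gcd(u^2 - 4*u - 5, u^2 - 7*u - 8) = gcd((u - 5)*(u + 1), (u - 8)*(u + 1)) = u + 1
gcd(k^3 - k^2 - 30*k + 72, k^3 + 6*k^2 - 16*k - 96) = k^2 + 2*k - 24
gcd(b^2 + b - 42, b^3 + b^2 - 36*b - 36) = b - 6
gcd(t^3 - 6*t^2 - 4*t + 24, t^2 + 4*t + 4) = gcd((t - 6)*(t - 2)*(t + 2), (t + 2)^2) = t + 2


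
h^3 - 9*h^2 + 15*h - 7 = (h - 7)*(h - 1)^2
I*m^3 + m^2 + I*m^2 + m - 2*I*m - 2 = (m + 2)*(m - I)*(I*m - I)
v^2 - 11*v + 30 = (v - 6)*(v - 5)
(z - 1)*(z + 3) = z^2 + 2*z - 3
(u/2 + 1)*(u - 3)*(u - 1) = u^3/2 - u^2 - 5*u/2 + 3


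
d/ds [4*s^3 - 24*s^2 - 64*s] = 12*s^2 - 48*s - 64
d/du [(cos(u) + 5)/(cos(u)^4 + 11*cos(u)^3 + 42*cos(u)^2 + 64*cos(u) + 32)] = 3*(cos(u)^3 + 10*cos(u)^2 + 29*cos(u) + 24)*sin(u)/((cos(u) + 1)^2*(cos(u) + 2)^2*(cos(u) + 4)^3)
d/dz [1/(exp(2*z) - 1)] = -1/(2*sinh(z)^2)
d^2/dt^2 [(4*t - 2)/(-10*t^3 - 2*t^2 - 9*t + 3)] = 4*(-600*t^5 + 480*t^4 + 332*t^3 - 78*t^2 + 108*t + 33)/(1000*t^9 + 600*t^8 + 2820*t^7 + 188*t^6 + 2178*t^5 - 1170*t^4 + 675*t^3 - 675*t^2 + 243*t - 27)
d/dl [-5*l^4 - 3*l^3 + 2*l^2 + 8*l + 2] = -20*l^3 - 9*l^2 + 4*l + 8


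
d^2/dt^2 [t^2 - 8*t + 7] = 2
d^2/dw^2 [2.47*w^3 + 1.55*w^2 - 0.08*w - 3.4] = 14.82*w + 3.1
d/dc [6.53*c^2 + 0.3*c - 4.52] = 13.06*c + 0.3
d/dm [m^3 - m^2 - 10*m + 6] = 3*m^2 - 2*m - 10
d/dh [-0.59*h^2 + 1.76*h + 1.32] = 1.76 - 1.18*h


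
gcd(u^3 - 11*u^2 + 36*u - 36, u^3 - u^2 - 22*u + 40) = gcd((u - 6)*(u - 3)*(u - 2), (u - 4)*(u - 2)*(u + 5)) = u - 2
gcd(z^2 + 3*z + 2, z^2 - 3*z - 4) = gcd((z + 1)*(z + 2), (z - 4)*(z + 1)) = z + 1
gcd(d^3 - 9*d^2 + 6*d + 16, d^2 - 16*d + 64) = d - 8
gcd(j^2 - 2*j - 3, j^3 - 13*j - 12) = j + 1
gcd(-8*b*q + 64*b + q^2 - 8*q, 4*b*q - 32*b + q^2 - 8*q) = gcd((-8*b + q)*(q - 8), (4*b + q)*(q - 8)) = q - 8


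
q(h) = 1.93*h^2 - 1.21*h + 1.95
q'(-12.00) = -47.53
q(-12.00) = 294.39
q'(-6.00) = -24.37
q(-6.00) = 78.69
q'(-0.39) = -2.72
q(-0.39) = 2.72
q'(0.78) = 1.80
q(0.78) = 2.18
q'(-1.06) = -5.30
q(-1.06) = 5.40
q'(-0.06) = -1.44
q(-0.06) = 2.03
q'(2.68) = 9.13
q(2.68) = 12.57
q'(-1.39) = -6.58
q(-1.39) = 7.36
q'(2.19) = 7.24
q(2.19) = 8.56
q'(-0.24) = -2.14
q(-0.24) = 2.35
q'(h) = 3.86*h - 1.21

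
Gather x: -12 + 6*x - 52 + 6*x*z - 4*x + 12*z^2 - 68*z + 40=x*(6*z + 2) + 12*z^2 - 68*z - 24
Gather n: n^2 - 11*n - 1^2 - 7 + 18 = n^2 - 11*n + 10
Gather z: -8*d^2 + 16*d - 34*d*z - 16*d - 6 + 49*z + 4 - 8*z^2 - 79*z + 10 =-8*d^2 - 8*z^2 + z*(-34*d - 30) + 8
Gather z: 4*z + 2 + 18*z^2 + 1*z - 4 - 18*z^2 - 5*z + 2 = 0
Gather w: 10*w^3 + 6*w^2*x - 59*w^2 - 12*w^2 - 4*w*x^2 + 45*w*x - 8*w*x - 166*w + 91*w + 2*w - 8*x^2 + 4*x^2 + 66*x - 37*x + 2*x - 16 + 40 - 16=10*w^3 + w^2*(6*x - 71) + w*(-4*x^2 + 37*x - 73) - 4*x^2 + 31*x + 8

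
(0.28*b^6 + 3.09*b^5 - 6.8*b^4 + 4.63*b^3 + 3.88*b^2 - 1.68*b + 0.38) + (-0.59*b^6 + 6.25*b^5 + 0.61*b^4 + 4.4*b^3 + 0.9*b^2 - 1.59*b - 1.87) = -0.31*b^6 + 9.34*b^5 - 6.19*b^4 + 9.03*b^3 + 4.78*b^2 - 3.27*b - 1.49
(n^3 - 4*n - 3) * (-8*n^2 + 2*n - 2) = -8*n^5 + 2*n^4 + 30*n^3 + 16*n^2 + 2*n + 6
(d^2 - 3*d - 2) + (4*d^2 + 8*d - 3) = 5*d^2 + 5*d - 5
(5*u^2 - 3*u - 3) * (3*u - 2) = 15*u^3 - 19*u^2 - 3*u + 6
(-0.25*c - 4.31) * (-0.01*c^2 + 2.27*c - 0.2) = 0.0025*c^3 - 0.5244*c^2 - 9.7337*c + 0.862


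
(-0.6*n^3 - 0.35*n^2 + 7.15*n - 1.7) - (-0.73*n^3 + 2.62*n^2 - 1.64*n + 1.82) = 0.13*n^3 - 2.97*n^2 + 8.79*n - 3.52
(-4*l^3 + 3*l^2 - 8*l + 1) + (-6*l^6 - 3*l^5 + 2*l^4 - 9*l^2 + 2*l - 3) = -6*l^6 - 3*l^5 + 2*l^4 - 4*l^3 - 6*l^2 - 6*l - 2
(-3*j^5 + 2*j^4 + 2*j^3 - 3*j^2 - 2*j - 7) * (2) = -6*j^5 + 4*j^4 + 4*j^3 - 6*j^2 - 4*j - 14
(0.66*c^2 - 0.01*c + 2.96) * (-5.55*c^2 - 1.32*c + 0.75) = -3.663*c^4 - 0.8157*c^3 - 15.9198*c^2 - 3.9147*c + 2.22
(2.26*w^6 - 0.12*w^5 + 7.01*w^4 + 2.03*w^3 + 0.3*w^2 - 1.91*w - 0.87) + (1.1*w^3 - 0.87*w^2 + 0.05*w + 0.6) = 2.26*w^6 - 0.12*w^5 + 7.01*w^4 + 3.13*w^3 - 0.57*w^2 - 1.86*w - 0.27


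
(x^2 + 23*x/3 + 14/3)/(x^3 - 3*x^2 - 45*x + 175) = (x + 2/3)/(x^2 - 10*x + 25)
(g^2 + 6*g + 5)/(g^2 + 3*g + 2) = (g + 5)/(g + 2)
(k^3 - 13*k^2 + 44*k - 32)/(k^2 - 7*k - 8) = (k^2 - 5*k + 4)/(k + 1)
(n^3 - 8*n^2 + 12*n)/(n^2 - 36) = n*(n - 2)/(n + 6)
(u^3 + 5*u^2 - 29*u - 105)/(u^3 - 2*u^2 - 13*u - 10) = (u^2 + 10*u + 21)/(u^2 + 3*u + 2)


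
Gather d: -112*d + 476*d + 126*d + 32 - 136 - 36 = 490*d - 140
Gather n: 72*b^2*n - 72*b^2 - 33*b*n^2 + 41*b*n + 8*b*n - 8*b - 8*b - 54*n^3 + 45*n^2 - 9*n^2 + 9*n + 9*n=-72*b^2 - 16*b - 54*n^3 + n^2*(36 - 33*b) + n*(72*b^2 + 49*b + 18)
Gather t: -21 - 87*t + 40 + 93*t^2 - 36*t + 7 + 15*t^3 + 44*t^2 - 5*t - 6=15*t^3 + 137*t^2 - 128*t + 20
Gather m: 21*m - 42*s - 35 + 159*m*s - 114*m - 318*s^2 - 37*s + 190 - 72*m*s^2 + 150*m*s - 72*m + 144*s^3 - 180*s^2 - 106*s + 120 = m*(-72*s^2 + 309*s - 165) + 144*s^3 - 498*s^2 - 185*s + 275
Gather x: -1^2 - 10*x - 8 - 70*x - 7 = -80*x - 16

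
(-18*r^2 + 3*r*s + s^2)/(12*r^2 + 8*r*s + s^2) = (-3*r + s)/(2*r + s)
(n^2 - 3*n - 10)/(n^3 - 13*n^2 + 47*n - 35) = (n + 2)/(n^2 - 8*n + 7)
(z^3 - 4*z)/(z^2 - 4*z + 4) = z*(z + 2)/(z - 2)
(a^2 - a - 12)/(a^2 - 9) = (a - 4)/(a - 3)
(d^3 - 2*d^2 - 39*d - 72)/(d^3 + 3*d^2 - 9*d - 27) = (d - 8)/(d - 3)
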